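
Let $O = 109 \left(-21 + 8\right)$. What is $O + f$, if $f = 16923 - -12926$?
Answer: $28432$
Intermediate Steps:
$f = 29849$ ($f = 16923 + 12926 = 29849$)
$O = -1417$ ($O = 109 \left(-13\right) = -1417$)
$O + f = -1417 + 29849 = 28432$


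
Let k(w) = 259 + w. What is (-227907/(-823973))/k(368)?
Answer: 75969/172210357 ≈ 0.00044114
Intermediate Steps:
(-227907/(-823973))/k(368) = (-227907/(-823973))/(259 + 368) = -227907*(-1/823973)/627 = (227907/823973)*(1/627) = 75969/172210357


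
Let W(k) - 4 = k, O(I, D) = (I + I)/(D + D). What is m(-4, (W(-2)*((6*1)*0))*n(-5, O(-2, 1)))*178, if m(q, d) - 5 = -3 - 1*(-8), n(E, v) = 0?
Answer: 1780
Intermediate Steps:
O(I, D) = I/D (O(I, D) = (2*I)/((2*D)) = (2*I)*(1/(2*D)) = I/D)
W(k) = 4 + k
m(q, d) = 10 (m(q, d) = 5 + (-3 - 1*(-8)) = 5 + (-3 + 8) = 5 + 5 = 10)
m(-4, (W(-2)*((6*1)*0))*n(-5, O(-2, 1)))*178 = 10*178 = 1780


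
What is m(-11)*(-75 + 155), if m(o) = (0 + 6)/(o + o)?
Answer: -240/11 ≈ -21.818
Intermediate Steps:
m(o) = 3/o (m(o) = 6/((2*o)) = 6*(1/(2*o)) = 3/o)
m(-11)*(-75 + 155) = (3/(-11))*(-75 + 155) = (3*(-1/11))*80 = -3/11*80 = -240/11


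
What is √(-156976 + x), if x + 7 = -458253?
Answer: 2*I*√153809 ≈ 784.37*I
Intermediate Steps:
x = -458260 (x = -7 - 458253 = -458260)
√(-156976 + x) = √(-156976 - 458260) = √(-615236) = 2*I*√153809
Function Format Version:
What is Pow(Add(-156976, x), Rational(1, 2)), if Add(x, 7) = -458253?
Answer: Mul(2, I, Pow(153809, Rational(1, 2))) ≈ Mul(784.37, I)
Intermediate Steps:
x = -458260 (x = Add(-7, -458253) = -458260)
Pow(Add(-156976, x), Rational(1, 2)) = Pow(Add(-156976, -458260), Rational(1, 2)) = Pow(-615236, Rational(1, 2)) = Mul(2, I, Pow(153809, Rational(1, 2)))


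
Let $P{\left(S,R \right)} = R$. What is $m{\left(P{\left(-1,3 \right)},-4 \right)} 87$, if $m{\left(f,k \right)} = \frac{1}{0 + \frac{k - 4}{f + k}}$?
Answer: $\frac{87}{8} \approx 10.875$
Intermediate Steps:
$m{\left(f,k \right)} = \frac{f + k}{-4 + k}$ ($m{\left(f,k \right)} = \frac{1}{0 + \frac{-4 + k}{f + k}} = \frac{1}{\frac{1}{f + k} \left(-4 + k\right)} = \frac{f + k}{-4 + k}$)
$m{\left(P{\left(-1,3 \right)},-4 \right)} 87 = \frac{3 - 4}{-4 - 4} \cdot 87 = \frac{1}{-8} \left(-1\right) 87 = \left(- \frac{1}{8}\right) \left(-1\right) 87 = \frac{1}{8} \cdot 87 = \frac{87}{8}$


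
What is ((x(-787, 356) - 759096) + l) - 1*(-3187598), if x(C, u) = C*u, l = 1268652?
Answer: 3416982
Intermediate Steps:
((x(-787, 356) - 759096) + l) - 1*(-3187598) = ((-787*356 - 759096) + 1268652) - 1*(-3187598) = ((-280172 - 759096) + 1268652) + 3187598 = (-1039268 + 1268652) + 3187598 = 229384 + 3187598 = 3416982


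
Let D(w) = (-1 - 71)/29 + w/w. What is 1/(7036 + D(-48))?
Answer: 29/204001 ≈ 0.00014216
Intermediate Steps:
D(w) = -43/29 (D(w) = -72*1/29 + 1 = -72/29 + 1 = -43/29)
1/(7036 + D(-48)) = 1/(7036 - 43/29) = 1/(204001/29) = 29/204001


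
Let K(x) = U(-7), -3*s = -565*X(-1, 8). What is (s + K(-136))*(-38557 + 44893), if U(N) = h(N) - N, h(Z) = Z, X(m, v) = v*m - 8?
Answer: -19092480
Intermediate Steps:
X(m, v) = -8 + m*v (X(m, v) = m*v - 8 = -8 + m*v)
s = -9040/3 (s = -(-565)*(-8 - 1*8)/3 = -(-565)*(-8 - 8)/3 = -(-565)*(-16)/3 = -1/3*9040 = -9040/3 ≈ -3013.3)
U(N) = 0 (U(N) = N - N = 0)
K(x) = 0
(s + K(-136))*(-38557 + 44893) = (-9040/3 + 0)*(-38557 + 44893) = -9040/3*6336 = -19092480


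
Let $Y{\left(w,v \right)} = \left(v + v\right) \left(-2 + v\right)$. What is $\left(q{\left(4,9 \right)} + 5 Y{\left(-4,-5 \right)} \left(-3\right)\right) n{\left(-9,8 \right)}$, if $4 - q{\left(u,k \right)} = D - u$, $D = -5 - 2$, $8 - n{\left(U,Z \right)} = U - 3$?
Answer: $-20700$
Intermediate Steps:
$n{\left(U,Z \right)} = 11 - U$ ($n{\left(U,Z \right)} = 8 - \left(U - 3\right) = 8 - \left(-3 + U\right) = 11 - U$)
$Y{\left(w,v \right)} = 2 v \left(-2 + v\right)$
$D = -7$
$q{\left(u,k \right)} = 11 + u$ ($q{\left(u,k \right)} = 4 - \left(-7 - u\right) = 4 + \left(7 + u\right) = 11 + u$)
$\left(q{\left(4,9 \right)} + 5 Y{\left(-4,-5 \right)} \left(-3\right)\right) n{\left(-9,8 \right)} = \left(\left(11 + 4\right) + 5 \cdot 2 \left(-5\right) \left(-2 - 5\right) \left(-3\right)\right) \left(11 - -9\right) = \left(15 + 5 \cdot 2 \left(-5\right) \left(-7\right) \left(-3\right)\right) \left(11 + 9\right) = \left(15 + 5 \cdot 70 \left(-3\right)\right) 20 = \left(15 + 350 \left(-3\right)\right) 20 = \left(15 - 1050\right) 20 = \left(-1035\right) 20 = -20700$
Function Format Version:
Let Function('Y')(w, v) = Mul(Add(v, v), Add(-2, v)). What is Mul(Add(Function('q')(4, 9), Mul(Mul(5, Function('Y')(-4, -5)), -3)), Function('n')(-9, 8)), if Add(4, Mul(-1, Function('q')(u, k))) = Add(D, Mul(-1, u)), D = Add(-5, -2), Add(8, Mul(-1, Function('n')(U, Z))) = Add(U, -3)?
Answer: -20700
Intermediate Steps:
Function('n')(U, Z) = Add(11, Mul(-1, U)) (Function('n')(U, Z) = Add(8, Mul(-1, Add(U, -3))) = Add(8, Mul(-1, Add(-3, U))) = Add(8, Add(3, Mul(-1, U))) = Add(11, Mul(-1, U)))
Function('Y')(w, v) = Mul(2, v, Add(-2, v)) (Function('Y')(w, v) = Mul(Mul(2, v), Add(-2, v)) = Mul(2, v, Add(-2, v)))
D = -7
Function('q')(u, k) = Add(11, u) (Function('q')(u, k) = Add(4, Mul(-1, Add(-7, Mul(-1, u)))) = Add(4, Add(7, u)) = Add(11, u))
Mul(Add(Function('q')(4, 9), Mul(Mul(5, Function('Y')(-4, -5)), -3)), Function('n')(-9, 8)) = Mul(Add(Add(11, 4), Mul(Mul(5, Mul(2, -5, Add(-2, -5))), -3)), Add(11, Mul(-1, -9))) = Mul(Add(15, Mul(Mul(5, Mul(2, -5, -7)), -3)), Add(11, 9)) = Mul(Add(15, Mul(Mul(5, 70), -3)), 20) = Mul(Add(15, Mul(350, -3)), 20) = Mul(Add(15, -1050), 20) = Mul(-1035, 20) = -20700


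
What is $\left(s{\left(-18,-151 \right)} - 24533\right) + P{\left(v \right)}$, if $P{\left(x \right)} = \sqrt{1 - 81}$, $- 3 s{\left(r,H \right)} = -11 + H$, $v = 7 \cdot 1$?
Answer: $-24479 + 4 i \sqrt{5} \approx -24479.0 + 8.9443 i$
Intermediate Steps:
$v = 7$
$s{\left(r,H \right)} = \frac{11}{3} - \frac{H}{3}$ ($s{\left(r,H \right)} = - \frac{-11 + H}{3} = \frac{11}{3} - \frac{H}{3}$)
$P{\left(x \right)} = 4 i \sqrt{5}$ ($P{\left(x \right)} = \sqrt{-80} = 4 i \sqrt{5}$)
$\left(s{\left(-18,-151 \right)} - 24533\right) + P{\left(v \right)} = \left(\left(\frac{11}{3} - - \frac{151}{3}\right) - 24533\right) + 4 i \sqrt{5} = \left(\left(\frac{11}{3} + \frac{151}{3}\right) - 24533\right) + 4 i \sqrt{5} = \left(54 - 24533\right) + 4 i \sqrt{5} = -24479 + 4 i \sqrt{5}$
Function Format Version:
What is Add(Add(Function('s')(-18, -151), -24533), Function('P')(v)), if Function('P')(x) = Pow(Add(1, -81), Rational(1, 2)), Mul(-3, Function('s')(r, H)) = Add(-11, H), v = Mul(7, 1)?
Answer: Add(-24479, Mul(4, I, Pow(5, Rational(1, 2)))) ≈ Add(-24479., Mul(8.9443, I))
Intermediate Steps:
v = 7
Function('s')(r, H) = Add(Rational(11, 3), Mul(Rational(-1, 3), H)) (Function('s')(r, H) = Mul(Rational(-1, 3), Add(-11, H)) = Add(Rational(11, 3), Mul(Rational(-1, 3), H)))
Function('P')(x) = Mul(4, I, Pow(5, Rational(1, 2))) (Function('P')(x) = Pow(-80, Rational(1, 2)) = Mul(4, I, Pow(5, Rational(1, 2))))
Add(Add(Function('s')(-18, -151), -24533), Function('P')(v)) = Add(Add(Add(Rational(11, 3), Mul(Rational(-1, 3), -151)), -24533), Mul(4, I, Pow(5, Rational(1, 2)))) = Add(Add(Add(Rational(11, 3), Rational(151, 3)), -24533), Mul(4, I, Pow(5, Rational(1, 2)))) = Add(Add(54, -24533), Mul(4, I, Pow(5, Rational(1, 2)))) = Add(-24479, Mul(4, I, Pow(5, Rational(1, 2))))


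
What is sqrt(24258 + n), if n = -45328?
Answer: 7*I*sqrt(430) ≈ 145.16*I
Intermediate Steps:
sqrt(24258 + n) = sqrt(24258 - 45328) = sqrt(-21070) = 7*I*sqrt(430)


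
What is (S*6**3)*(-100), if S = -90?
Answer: 1944000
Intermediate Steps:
(S*6**3)*(-100) = -90*6**3*(-100) = -90*216*(-100) = -19440*(-100) = 1944000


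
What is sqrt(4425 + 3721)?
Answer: sqrt(8146) ≈ 90.255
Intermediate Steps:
sqrt(4425 + 3721) = sqrt(8146)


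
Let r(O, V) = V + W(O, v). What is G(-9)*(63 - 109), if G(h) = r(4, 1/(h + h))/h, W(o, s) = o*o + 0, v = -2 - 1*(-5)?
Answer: 6601/81 ≈ 81.494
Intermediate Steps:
v = 3 (v = -2 + 5 = 3)
W(o, s) = o² (W(o, s) = o² + 0 = o²)
r(O, V) = V + O²
G(h) = (16 + 1/(2*h))/h (G(h) = (1/(h + h) + 4²)/h = (1/(2*h) + 16)/h = (16 + 1/(2*h))/h)
G(-9)*(63 - 109) = ((½)*(1 + 32*(-9))/(-9)²)*(63 - 109) = ((½)*(1/81)*(1 - 288))*(-46) = ((½)*(1/81)*(-287))*(-46) = -287/162*(-46) = 6601/81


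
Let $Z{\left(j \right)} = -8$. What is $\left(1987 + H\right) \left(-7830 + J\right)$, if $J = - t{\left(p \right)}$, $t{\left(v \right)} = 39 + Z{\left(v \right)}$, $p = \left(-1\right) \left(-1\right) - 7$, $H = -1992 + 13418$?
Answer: $-105439593$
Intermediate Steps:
$H = 11426$
$p = -6$ ($p = 1 - 7 = -6$)
$t{\left(v \right)} = 31$ ($t{\left(v \right)} = 39 - 8 = 31$)
$J = -31$ ($J = \left(-1\right) 31 = -31$)
$\left(1987 + H\right) \left(-7830 + J\right) = \left(1987 + 11426\right) \left(-7830 - 31\right) = 13413 \left(-7861\right) = -105439593$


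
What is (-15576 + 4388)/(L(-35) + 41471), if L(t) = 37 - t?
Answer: -11188/41543 ≈ -0.26931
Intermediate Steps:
(-15576 + 4388)/(L(-35) + 41471) = (-15576 + 4388)/((37 - 1*(-35)) + 41471) = -11188/((37 + 35) + 41471) = -11188/(72 + 41471) = -11188/41543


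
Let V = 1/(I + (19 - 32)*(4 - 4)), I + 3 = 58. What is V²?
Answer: 1/3025 ≈ 0.00033058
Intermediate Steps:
I = 55 (I = -3 + 58 = 55)
V = 1/55 (V = 1/(55 + (19 - 32)*(4 - 4)) = 1/(55 - 13*0) = 1/(55 + 0) = 1/55 ≈ 0.018182)
V² = (1/55)² = 1/3025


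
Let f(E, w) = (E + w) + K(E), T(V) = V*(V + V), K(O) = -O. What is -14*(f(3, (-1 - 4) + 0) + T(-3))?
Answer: -182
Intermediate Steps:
T(V) = 2*V² (T(V) = V*(2*V) = 2*V²)
f(E, w) = w (f(E, w) = (E + w) - E = w)
-14*(f(3, (-1 - 4) + 0) + T(-3)) = -14*(((-1 - 4) + 0) + 2*(-3)²) = -14*((-5 + 0) + 2*9) = -14*(-5 + 18) = -14*13 = -182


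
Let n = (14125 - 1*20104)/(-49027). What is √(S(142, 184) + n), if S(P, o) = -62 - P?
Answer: 223*I*√9854427/49027 ≈ 14.279*I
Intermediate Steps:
n = 5979/49027 (n = (14125 - 20104)*(-1/49027) = -5979*(-1/49027) = 5979/49027 ≈ 0.12195)
√(S(142, 184) + n) = √((-62 - 1*142) + 5979/49027) = √((-62 - 142) + 5979/49027) = √(-204 + 5979/49027) = √(-9995529/49027) = 223*I*√9854427/49027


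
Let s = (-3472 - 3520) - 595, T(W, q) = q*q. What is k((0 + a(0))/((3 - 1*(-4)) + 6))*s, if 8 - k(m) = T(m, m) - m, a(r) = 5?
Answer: -10561104/169 ≈ -62492.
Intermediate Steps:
T(W, q) = q²
s = -7587 (s = -6992 - 595 = -7587)
k(m) = 8 + m - m² (k(m) = 8 - (m² - m) = 8 + (m - m²) = 8 + m - m²)
k((0 + a(0))/((3 - 1*(-4)) + 6))*s = (8 + (0 + 5)/((3 - 1*(-4)) + 6) - ((0 + 5)/((3 - 1*(-4)) + 6))²)*(-7587) = (8 + 5/((3 + 4) + 6) - (5/((3 + 4) + 6))²)*(-7587) = (8 + 5/(7 + 6) - (5/(7 + 6))²)*(-7587) = (8 + 5/13 - (5/13)²)*(-7587) = (8 + 5/13 - 1*25/169)*(-7587) = (8 + 5/13 - 25/169)*(-7587) = (1392/169)*(-7587) = -10561104/169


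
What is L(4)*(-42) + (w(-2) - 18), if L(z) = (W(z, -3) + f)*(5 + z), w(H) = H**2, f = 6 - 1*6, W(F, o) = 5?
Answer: -1904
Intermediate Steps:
f = 0 (f = 6 - 6 = 0)
L(z) = 25 + 5*z (L(z) = (5 + 0)*(5 + z) = 5*(5 + z) = 25 + 5*z)
L(4)*(-42) + (w(-2) - 18) = (25 + 5*4)*(-42) + ((-2)**2 - 18) = (25 + 20)*(-42) + (4 - 18) = 45*(-42) - 14 = -1890 - 14 = -1904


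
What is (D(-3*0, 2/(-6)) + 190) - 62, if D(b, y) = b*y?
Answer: 128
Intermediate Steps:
(D(-3*0, 2/(-6)) + 190) - 62 = ((-3*0)*(2/(-6)) + 190) - 62 = (0*(2*(-⅙)) + 190) - 62 = (0*(-⅓) + 190) - 62 = (0 + 190) - 62 = 190 - 62 = 128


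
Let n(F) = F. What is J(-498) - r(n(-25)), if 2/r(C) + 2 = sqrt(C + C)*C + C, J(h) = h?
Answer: 2*(-31125*sqrt(2) + 6722*I)/(-27*I + 125*sqrt(2)) ≈ -498.0 - 0.011056*I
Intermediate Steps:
r(C) = 2/(-2 + C + sqrt(2)*C**(3/2)) (r(C) = 2/(-2 + (sqrt(C + C)*C + C)) = 2/(-2 + (sqrt(2*C)*C + C)) = 2/(-2 + ((sqrt(2)*sqrt(C))*C + C)) = 2/(-2 + (sqrt(2)*C**(3/2) + C)) = 2/(-2 + (C + sqrt(2)*C**(3/2))) = 2/(-2 + C + sqrt(2)*C**(3/2)))
J(-498) - r(n(-25)) = -498 - 2/(-2 - 25 + sqrt(2)*(-25)**(3/2)) = -498 - 2/(-2 - 25 + sqrt(2)*(-125*I)) = -498 - 2/(-2 - 25 - 125*I*sqrt(2)) = -498 - 2/(-27 - 125*I*sqrt(2))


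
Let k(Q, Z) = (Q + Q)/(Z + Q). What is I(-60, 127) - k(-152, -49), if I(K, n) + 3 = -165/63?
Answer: -10034/1407 ≈ -7.1315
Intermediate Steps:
k(Q, Z) = 2*Q/(Q + Z) (k(Q, Z) = (2*Q)/(Q + Z) = 2*Q/(Q + Z))
I(K, n) = -118/21 (I(K, n) = -3 - 165/63 = -3 - 165*1/63 = -3 - 55/21 = -118/21)
I(-60, 127) - k(-152, -49) = -118/21 - 2*(-152)/(-152 - 49) = -118/21 - 2*(-152)/(-201) = -118/21 - 2*(-152)*(-1)/201 = -118/21 - 1*304/201 = -118/21 - 304/201 = -10034/1407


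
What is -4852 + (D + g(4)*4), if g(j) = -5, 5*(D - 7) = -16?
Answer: -24341/5 ≈ -4868.2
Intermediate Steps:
D = 19/5 (D = 7 + (1/5)*(-16) = 7 - 16/5 = 19/5 ≈ 3.8000)
-4852 + (D + g(4)*4) = -4852 + (19/5 - 5*4) = -4852 + (19/5 - 20) = -4852 - 81/5 = -24341/5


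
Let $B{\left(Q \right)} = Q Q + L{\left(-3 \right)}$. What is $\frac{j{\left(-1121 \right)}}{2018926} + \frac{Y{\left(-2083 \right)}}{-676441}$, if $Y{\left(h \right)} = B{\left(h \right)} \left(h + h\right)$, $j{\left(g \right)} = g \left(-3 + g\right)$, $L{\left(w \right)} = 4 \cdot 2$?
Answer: $\frac{18247322781490508}{682842161183} \approx 26723.0$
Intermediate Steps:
$L{\left(w \right)} = 8$
$B{\left(Q \right)} = 8 + Q^{2}$ ($B{\left(Q \right)} = Q Q + 8 = Q^{2} + 8 = 8 + Q^{2}$)
$Y{\left(h \right)} = 2 h \left(8 + h^{2}\right)$ ($Y{\left(h \right)} = \left(8 + h^{2}\right) \left(h + h\right) = \left(8 + h^{2}\right) 2 h = 2 h \left(8 + h^{2}\right)$)
$\frac{j{\left(-1121 \right)}}{2018926} + \frac{Y{\left(-2083 \right)}}{-676441} = \frac{\left(-1121\right) \left(-3 - 1121\right)}{2018926} + \frac{2 \left(-2083\right) \left(8 + \left(-2083\right)^{2}\right)}{-676441} = \left(-1121\right) \left(-1124\right) \frac{1}{2018926} + 2 \left(-2083\right) \left(8 + 4338889\right) \left(- \frac{1}{676441}\right) = 1260004 \cdot \frac{1}{2018926} + 2 \left(-2083\right) 4338897 \left(- \frac{1}{676441}\right) = \frac{630002}{1009463} - - \frac{18075844902}{676441} = \frac{630002}{1009463} + \frac{18075844902}{676441} = \frac{18247322781490508}{682842161183}$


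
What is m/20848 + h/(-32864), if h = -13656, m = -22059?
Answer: -13757709/21410896 ≈ -0.64256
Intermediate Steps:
m/20848 + h/(-32864) = -22059/20848 - 13656/(-32864) = -22059*1/20848 - 13656*(-1/32864) = -22059/20848 + 1707/4108 = -13757709/21410896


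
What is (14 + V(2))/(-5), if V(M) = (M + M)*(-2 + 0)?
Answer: -6/5 ≈ -1.2000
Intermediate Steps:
V(M) = -4*M (V(M) = (2*M)*(-2) = -4*M)
(14 + V(2))/(-5) = (14 - 4*2)/(-5) = (14 - 8)*(-⅕) = 6*(-⅕) = -6/5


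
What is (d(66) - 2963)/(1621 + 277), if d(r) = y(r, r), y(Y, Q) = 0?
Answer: -2963/1898 ≈ -1.5611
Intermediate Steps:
d(r) = 0
(d(66) - 2963)/(1621 + 277) = (0 - 2963)/(1621 + 277) = -2963/1898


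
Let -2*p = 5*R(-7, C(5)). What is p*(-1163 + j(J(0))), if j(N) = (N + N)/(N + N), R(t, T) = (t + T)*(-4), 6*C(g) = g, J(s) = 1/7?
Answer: 214970/3 ≈ 71657.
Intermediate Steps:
J(s) = ⅐
C(g) = g/6
R(t, T) = -4*T - 4*t (R(t, T) = (T + t)*(-4) = -4*T - 4*t)
j(N) = 1 (j(N) = (2*N)/((2*N)) = (2*N)*(1/(2*N)) = 1)
p = -185/3 (p = -5*(-2*5/3 - 4*(-7))/2 = -5*(-4*⅚ + 28)/2 = -5*(-10/3 + 28)/2 = -5*74/(2*3) = -½*370/3 = -185/3 ≈ -61.667)
p*(-1163 + j(J(0))) = -185*(-1163 + 1)/3 = -185/3*(-1162) = 214970/3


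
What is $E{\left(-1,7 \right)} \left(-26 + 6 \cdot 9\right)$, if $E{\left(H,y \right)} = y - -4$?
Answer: $308$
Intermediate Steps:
$E{\left(H,y \right)} = 4 + y$ ($E{\left(H,y \right)} = y + 4 = 4 + y$)
$E{\left(-1,7 \right)} \left(-26 + 6 \cdot 9\right) = \left(4 + 7\right) \left(-26 + 6 \cdot 9\right) = 11 \left(-26 + 54\right) = 11 \cdot 28 = 308$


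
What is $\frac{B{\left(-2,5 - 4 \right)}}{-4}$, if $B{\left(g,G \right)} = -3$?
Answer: $\frac{3}{4} \approx 0.75$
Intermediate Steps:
$\frac{B{\left(-2,5 - 4 \right)}}{-4} = - \frac{3}{-4} = \left(-3\right) \left(- \frac{1}{4}\right) = \frac{3}{4}$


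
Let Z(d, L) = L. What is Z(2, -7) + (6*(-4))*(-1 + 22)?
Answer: -511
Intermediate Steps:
Z(2, -7) + (6*(-4))*(-1 + 22) = -7 + (6*(-4))*(-1 + 22) = -7 - 24*21 = -7 - 504 = -511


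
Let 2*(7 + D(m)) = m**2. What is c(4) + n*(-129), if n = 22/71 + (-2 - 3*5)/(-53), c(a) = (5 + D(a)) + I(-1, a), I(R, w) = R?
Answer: -287302/3763 ≈ -76.349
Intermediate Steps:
D(m) = -7 + m**2/2
c(a) = -3 + a**2/2 (c(a) = (5 + (-7 + a**2/2)) - 1 = (-2 + a**2/2) - 1 = -3 + a**2/2)
n = 2373/3763 (n = 22*(1/71) + (-2 - 15)*(-1/53) = 22/71 - 17*(-1/53) = 22/71 + 17/53 = 2373/3763 ≈ 0.63061)
c(4) + n*(-129) = (-3 + (1/2)*4**2) + (2373/3763)*(-129) = (-3 + (1/2)*16) - 306117/3763 = (-3 + 8) - 306117/3763 = 5 - 306117/3763 = -287302/3763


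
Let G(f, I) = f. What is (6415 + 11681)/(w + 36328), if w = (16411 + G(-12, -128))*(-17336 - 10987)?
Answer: -18096/464432549 ≈ -3.8964e-5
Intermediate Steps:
w = -464468877 (w = (16411 - 12)*(-17336 - 10987) = 16399*(-28323) = -464468877)
(6415 + 11681)/(w + 36328) = (6415 + 11681)/(-464468877 + 36328) = 18096/(-464432549) = 18096*(-1/464432549) = -18096/464432549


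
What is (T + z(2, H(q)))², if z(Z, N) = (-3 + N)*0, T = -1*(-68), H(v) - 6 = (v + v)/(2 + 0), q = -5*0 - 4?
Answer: 4624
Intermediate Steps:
q = -4 (q = 0 - 4 = -4)
H(v) = 6 + v (H(v) = 6 + (v + v)/(2 + 0) = 6 + (2*v)/2 = 6 + (2*v)*(½) = 6 + v)
T = 68
z(Z, N) = 0
(T + z(2, H(q)))² = (68 + 0)² = 68² = 4624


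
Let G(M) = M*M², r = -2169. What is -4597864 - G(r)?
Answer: 10199594945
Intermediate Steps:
G(M) = M³
-4597864 - G(r) = -4597864 - 1*(-2169)³ = -4597864 - 1*(-10204192809) = -4597864 + 10204192809 = 10199594945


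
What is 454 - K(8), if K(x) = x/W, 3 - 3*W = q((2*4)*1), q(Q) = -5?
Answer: 451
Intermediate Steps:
W = 8/3 (W = 1 - 1/3*(-5) = 1 + 5/3 = 8/3 ≈ 2.6667)
K(x) = 3*x/8 (K(x) = x/(8/3) = x*(3/8) = 3*x/8)
454 - K(8) = 454 - 3*8/8 = 454 - 1*3 = 454 - 3 = 451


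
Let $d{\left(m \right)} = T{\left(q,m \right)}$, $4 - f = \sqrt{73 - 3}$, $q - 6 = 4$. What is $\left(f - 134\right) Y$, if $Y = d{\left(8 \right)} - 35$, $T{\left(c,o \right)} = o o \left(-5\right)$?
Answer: $46150 + 355 \sqrt{70} \approx 49120.0$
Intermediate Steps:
$q = 10$ ($q = 6 + 4 = 10$)
$T{\left(c,o \right)} = - 5 o^{2}$ ($T{\left(c,o \right)} = o^{2} \left(-5\right) = - 5 o^{2}$)
$f = 4 - \sqrt{70}$ ($f = 4 - \sqrt{73 - 3} = 4 - \sqrt{70} \approx -4.3666$)
$d{\left(m \right)} = - 5 m^{2}$
$Y = -355$ ($Y = - 5 \cdot 8^{2} - 35 = \left(-5\right) 64 - 35 = -320 - 35 = -355$)
$\left(f - 134\right) Y = \left(\left(4 - \sqrt{70}\right) - 134\right) \left(-355\right) = \left(-130 - \sqrt{70}\right) \left(-355\right) = 46150 + 355 \sqrt{70}$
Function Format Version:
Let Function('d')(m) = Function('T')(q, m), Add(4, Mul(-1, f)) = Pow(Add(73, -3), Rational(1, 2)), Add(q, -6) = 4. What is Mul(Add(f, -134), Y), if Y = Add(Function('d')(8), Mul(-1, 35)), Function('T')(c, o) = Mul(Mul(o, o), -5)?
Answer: Add(46150, Mul(355, Pow(70, Rational(1, 2)))) ≈ 49120.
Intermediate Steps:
q = 10 (q = Add(6, 4) = 10)
Function('T')(c, o) = Mul(-5, Pow(o, 2)) (Function('T')(c, o) = Mul(Pow(o, 2), -5) = Mul(-5, Pow(o, 2)))
f = Add(4, Mul(-1, Pow(70, Rational(1, 2)))) (f = Add(4, Mul(-1, Pow(Add(73, -3), Rational(1, 2)))) = Add(4, Mul(-1, Pow(70, Rational(1, 2)))) ≈ -4.3666)
Function('d')(m) = Mul(-5, Pow(m, 2))
Y = -355 (Y = Add(Mul(-5, Pow(8, 2)), Mul(-1, 35)) = Add(Mul(-5, 64), -35) = Add(-320, -35) = -355)
Mul(Add(f, -134), Y) = Mul(Add(Add(4, Mul(-1, Pow(70, Rational(1, 2)))), -134), -355) = Mul(Add(-130, Mul(-1, Pow(70, Rational(1, 2)))), -355) = Add(46150, Mul(355, Pow(70, Rational(1, 2))))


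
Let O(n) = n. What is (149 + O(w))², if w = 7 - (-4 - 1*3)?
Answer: 26569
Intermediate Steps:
w = 14 (w = 7 - (-4 - 3) = 7 - 1*(-7) = 7 + 7 = 14)
(149 + O(w))² = (149 + 14)² = 163² = 26569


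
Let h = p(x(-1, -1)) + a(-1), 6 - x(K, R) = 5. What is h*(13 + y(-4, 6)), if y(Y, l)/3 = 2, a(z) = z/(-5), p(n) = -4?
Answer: -361/5 ≈ -72.200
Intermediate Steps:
x(K, R) = 1 (x(K, R) = 6 - 1*5 = 6 - 5 = 1)
a(z) = -z/5 (a(z) = z*(-1/5) = -z/5)
y(Y, l) = 6 (y(Y, l) = 3*2 = 6)
h = -19/5 (h = -4 - 1/5*(-1) = -4 + 1/5 = -19/5 ≈ -3.8000)
h*(13 + y(-4, 6)) = -19*(13 + 6)/5 = -19/5*19 = -361/5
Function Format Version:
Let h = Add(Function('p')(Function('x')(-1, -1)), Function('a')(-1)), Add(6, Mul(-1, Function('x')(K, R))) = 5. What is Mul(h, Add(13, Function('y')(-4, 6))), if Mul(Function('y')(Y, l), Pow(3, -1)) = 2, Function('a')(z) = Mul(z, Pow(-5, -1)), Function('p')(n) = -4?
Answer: Rational(-361, 5) ≈ -72.200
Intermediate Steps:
Function('x')(K, R) = 1 (Function('x')(K, R) = Add(6, Mul(-1, 5)) = Add(6, -5) = 1)
Function('a')(z) = Mul(Rational(-1, 5), z) (Function('a')(z) = Mul(z, Rational(-1, 5)) = Mul(Rational(-1, 5), z))
Function('y')(Y, l) = 6 (Function('y')(Y, l) = Mul(3, 2) = 6)
h = Rational(-19, 5) (h = Add(-4, Mul(Rational(-1, 5), -1)) = Add(-4, Rational(1, 5)) = Rational(-19, 5) ≈ -3.8000)
Mul(h, Add(13, Function('y')(-4, 6))) = Mul(Rational(-19, 5), Add(13, 6)) = Mul(Rational(-19, 5), 19) = Rational(-361, 5)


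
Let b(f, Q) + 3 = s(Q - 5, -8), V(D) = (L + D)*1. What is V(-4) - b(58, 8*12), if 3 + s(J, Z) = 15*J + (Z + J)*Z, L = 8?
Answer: -691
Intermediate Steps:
V(D) = 8 + D (V(D) = (8 + D)*1 = 8 + D)
s(J, Z) = -3 + 15*J + Z*(J + Z) (s(J, Z) = -3 + (15*J + (Z + J)*Z) = -3 + (15*J + (J + Z)*Z) = -3 + (15*J + Z*(J + Z)) = -3 + 15*J + Z*(J + Z))
b(f, Q) = 23 + 7*Q (b(f, Q) = -3 + (-3 + (-8)² + 15*(Q - 5) + (Q - 5)*(-8)) = -3 + (-3 + 64 + 15*(-5 + Q) + (-5 + Q)*(-8)) = -3 + (-3 + 64 + (-75 + 15*Q) + (40 - 8*Q)) = -3 + (26 + 7*Q) = 23 + 7*Q)
V(-4) - b(58, 8*12) = (8 - 4) - (23 + 7*(8*12)) = 4 - (23 + 7*96) = 4 - (23 + 672) = 4 - 1*695 = 4 - 695 = -691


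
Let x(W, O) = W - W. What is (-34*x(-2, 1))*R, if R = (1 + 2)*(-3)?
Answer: 0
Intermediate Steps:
x(W, O) = 0
R = -9 (R = 3*(-3) = -9)
(-34*x(-2, 1))*R = -34*0*(-9) = 0*(-9) = 0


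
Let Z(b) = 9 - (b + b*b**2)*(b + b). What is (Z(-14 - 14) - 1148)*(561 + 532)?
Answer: -1346596767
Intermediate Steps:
Z(b) = 9 - 2*b*(b + b**3) (Z(b) = 9 - (b + b**3)*2*b = 9 - 2*b*(b + b**3))
(Z(-14 - 14) - 1148)*(561 + 532) = ((9 - 2*(-14 - 14)**2 - 2*(-14 - 14)**4) - 1148)*(561 + 532) = ((9 - 2*(-28)**2 - 2*(-28)**4) - 1148)*1093 = ((9 - 2*784 - 2*614656) - 1148)*1093 = ((9 - 1568 - 1229312) - 1148)*1093 = (-1230871 - 1148)*1093 = -1232019*1093 = -1346596767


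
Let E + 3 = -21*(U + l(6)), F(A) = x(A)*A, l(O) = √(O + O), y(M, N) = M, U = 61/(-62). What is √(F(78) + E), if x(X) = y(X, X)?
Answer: √(23454786 - 161448*√3)/62 ≈ 77.646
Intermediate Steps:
U = -61/62 (U = 61*(-1/62) = -61/62 ≈ -0.98387)
x(X) = X
l(O) = √2*√O (l(O) = √(2*O) = √2*√O)
F(A) = A² (F(A) = A*A = A²)
E = 1095/62 - 42*√3 (E = -3 - 21*(-61/62 + √2*√6) = -3 - 21*(-61/62 + 2*√3) = -3 + (1281/62 - 42*√3) = 1095/62 - 42*√3 ≈ -55.085)
√(F(78) + E) = √(78² + (1095/62 - 42*√3)) = √(6084 + (1095/62 - 42*√3)) = √(378303/62 - 42*√3)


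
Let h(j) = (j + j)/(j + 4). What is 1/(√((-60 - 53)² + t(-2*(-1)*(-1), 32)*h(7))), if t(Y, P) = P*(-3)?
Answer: √1530265/139115 ≈ 0.0088922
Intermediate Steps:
h(j) = 2*j/(4 + j) (h(j) = (2*j)/(4 + j) = 2*j/(4 + j))
t(Y, P) = -3*P
1/(√((-60 - 53)² + t(-2*(-1)*(-1), 32)*h(7))) = 1/(√((-60 - 53)² + (-3*32)*(2*7/(4 + 7)))) = 1/(√((-113)² - 192*7/11)) = 1/(√(12769 - 192*7/11)) = 1/(√(12769 - 96*14/11)) = 1/(√(12769 - 1344/11)) = 1/(√(139115/11)) = 1/(√1530265/11) = √1530265/139115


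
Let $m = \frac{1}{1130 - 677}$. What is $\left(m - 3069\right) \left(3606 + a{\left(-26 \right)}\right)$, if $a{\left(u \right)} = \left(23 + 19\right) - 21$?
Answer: $- \frac{1680819504}{151} \approx -1.1131 \cdot 10^{7}$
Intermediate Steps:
$m = \frac{1}{453} \approx 0.0022075$
$a{\left(u \right)} = 21$ ($a{\left(u \right)} = 42 - 21 = 21$)
$\left(m - 3069\right) \left(3606 + a{\left(-26 \right)}\right) = \left(\frac{1}{453} - 3069\right) \left(3606 + 21\right) = \left(- \frac{1390256}{453}\right) 3627 = - \frac{1680819504}{151}$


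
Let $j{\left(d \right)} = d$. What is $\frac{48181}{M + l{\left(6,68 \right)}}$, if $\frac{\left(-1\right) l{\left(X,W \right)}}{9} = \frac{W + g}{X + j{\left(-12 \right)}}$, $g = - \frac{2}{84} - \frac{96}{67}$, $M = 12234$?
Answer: $\frac{90387556}{23138237} \approx 3.9064$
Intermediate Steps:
$g = - \frac{4099}{2814}$ ($g = \left(-2\right) \frac{1}{84} - \frac{96}{67} = - \frac{1}{42} - \frac{96}{67} = - \frac{4099}{2814} \approx -1.4566$)
$l{\left(X,W \right)} = - \frac{9 \left(- \frac{4099}{2814} + W\right)}{-12 + X}$ ($l{\left(X,W \right)} = - 9 \frac{W - \frac{4099}{2814}}{X - 12} = - 9 \frac{- \frac{4099}{2814} + W}{-12 + X} = - \frac{9 \left(- \frac{4099}{2814} + W\right)}{-12 + X}$)
$\frac{48181}{M + l{\left(6,68 \right)}} = \frac{48181}{12234 + \frac{3 \left(4099 - 191352\right)}{938 \left(-12 + 6\right)}} = \frac{48181}{12234 + \frac{3 \left(4099 - 191352\right)}{938 \left(-6\right)}} = \frac{48181}{12234 + \frac{3}{938} \left(- \frac{1}{6}\right) \left(-187253\right)} = \frac{48181}{12234 + \frac{187253}{1876}} = \frac{48181}{\frac{23138237}{1876}} = 48181 \cdot \frac{1876}{23138237} = \frac{90387556}{23138237}$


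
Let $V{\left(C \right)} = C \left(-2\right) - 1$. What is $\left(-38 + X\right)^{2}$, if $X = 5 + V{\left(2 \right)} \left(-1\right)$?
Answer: $784$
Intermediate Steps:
$V{\left(C \right)} = -1 - 2 C$ ($V{\left(C \right)} = - 2 C - 1 = -1 - 2 C$)
$X = 10$ ($X = 5 + \left(-1 - 4\right) \left(-1\right) = 5 - -5 = 5 + 5 = 10$)
$\left(-38 + X\right)^{2} = \left(-38 + 10\right)^{2} = \left(-28\right)^{2} = 784$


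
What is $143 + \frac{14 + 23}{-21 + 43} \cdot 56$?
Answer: $\frac{2609}{11} \approx 237.18$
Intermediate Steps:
$143 + \frac{14 + 23}{-21 + 43} \cdot 56 = 143 + \frac{37}{22} \cdot 56 = 143 + \frac{1036}{11} = \frac{2609}{11}$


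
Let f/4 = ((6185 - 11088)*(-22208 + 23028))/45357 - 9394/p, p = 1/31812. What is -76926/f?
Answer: 1744566291/27109154697512 ≈ 6.4353e-5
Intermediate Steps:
p = 1/31812 ≈ 3.1435e-5
f = -54218309395024/45357 (f = 4*(((6185 - 11088)*(-22208 + 23028))/45357 - 9394/1/31812) = 4*(-4903*820*(1/45357) - 9394*31812) = 4*(-4020460*1/45357 - 298841928) = 4*(-4020460/45357 - 298841928) = 4*(-13554577348756/45357) = -54218309395024/45357 ≈ -1.1954e+9)
-76926/f = -76926/(-54218309395024/45357) = -76926*(-45357/54218309395024) = 1744566291/27109154697512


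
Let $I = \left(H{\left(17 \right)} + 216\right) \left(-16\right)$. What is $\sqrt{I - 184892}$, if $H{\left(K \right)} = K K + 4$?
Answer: $2 i \sqrt{48259} \approx 439.36 i$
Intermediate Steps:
$H{\left(K \right)} = 4 + K^{2}$ ($H{\left(K \right)} = K^{2} + 4 = 4 + K^{2}$)
$I = -8144$ ($I = \left(\left(4 + 17^{2}\right) + 216\right) \left(-16\right) = \left(\left(4 + 289\right) + 216\right) \left(-16\right) = \left(293 + 216\right) \left(-16\right) = 509 \left(-16\right) = -8144$)
$\sqrt{I - 184892} = \sqrt{-8144 - 184892} = \sqrt{-193036} = 2 i \sqrt{48259}$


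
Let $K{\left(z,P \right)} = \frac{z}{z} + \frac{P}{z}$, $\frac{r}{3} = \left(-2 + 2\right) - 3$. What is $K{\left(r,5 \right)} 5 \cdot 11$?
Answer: $\frac{220}{9} \approx 24.444$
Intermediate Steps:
$r = -9$ ($r = 3 \left(\left(-2 + 2\right) - 3\right) = 3 \left(0 - 3\right) = 3 \left(-3\right) = -9$)
$K{\left(z,P \right)} = 1 + \frac{P}{z}$
$K{\left(r,5 \right)} 5 \cdot 11 = \frac{5 - 9}{-9} \cdot 5 \cdot 11 = \left(- \frac{1}{9}\right) \left(-4\right) 5 \cdot 11 = \frac{4}{9} \cdot 5 \cdot 11 = \frac{20}{9} \cdot 11 = \frac{220}{9}$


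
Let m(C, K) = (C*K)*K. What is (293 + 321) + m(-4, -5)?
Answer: 514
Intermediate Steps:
m(C, K) = C*K²
(293 + 321) + m(-4, -5) = (293 + 321) - 4*(-5)² = 614 - 4*25 = 614 - 100 = 514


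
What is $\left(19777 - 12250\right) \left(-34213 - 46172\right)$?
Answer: $-605057895$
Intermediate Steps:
$\left(19777 - 12250\right) \left(-34213 - 46172\right) = 7527 \left(-34213 - 46172\right) = 7527 \left(-80385\right) = -605057895$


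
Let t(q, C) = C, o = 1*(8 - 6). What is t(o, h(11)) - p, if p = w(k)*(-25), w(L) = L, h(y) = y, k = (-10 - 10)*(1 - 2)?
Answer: 511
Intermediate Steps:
k = 20 (k = -20*(-1) = 20)
o = 2 (o = 1*2 = 2)
p = -500 (p = 20*(-25) = -500)
t(o, h(11)) - p = 11 - 1*(-500) = 11 + 500 = 511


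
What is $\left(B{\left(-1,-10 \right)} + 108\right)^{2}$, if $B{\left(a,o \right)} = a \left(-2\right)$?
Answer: $12100$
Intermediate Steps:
$B{\left(a,o \right)} = - 2 a$
$\left(B{\left(-1,-10 \right)} + 108\right)^{2} = \left(\left(-2\right) \left(-1\right) + 108\right)^{2} = \left(2 + 108\right)^{2} = 110^{2} = 12100$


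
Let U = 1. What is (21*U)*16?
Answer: 336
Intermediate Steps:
(21*U)*16 = (21*1)*16 = 21*16 = 336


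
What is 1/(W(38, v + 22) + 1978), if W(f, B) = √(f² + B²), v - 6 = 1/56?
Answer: 6203008/12262559679 - 56*√6990145/12262559679 ≈ 0.00049378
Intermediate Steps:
v = 337/56 (v = 6 + 1/56 = 337/56 ≈ 6.0179)
W(f, B) = √(B² + f²)
1/(W(38, v + 22) + 1978) = 1/(√((337/56 + 22)² + 38²) + 1978) = 1/(√((1569/56)² + 1444) + 1978) = 1/(√(2461761/3136 + 1444) + 1978) = 1/(√(6990145/3136) + 1978) = 1/(√6990145/56 + 1978) = 1/(1978 + √6990145/56)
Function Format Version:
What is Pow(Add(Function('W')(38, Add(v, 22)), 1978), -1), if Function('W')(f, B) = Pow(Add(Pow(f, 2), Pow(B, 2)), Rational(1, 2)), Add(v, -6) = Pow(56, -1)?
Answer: Add(Rational(6203008, 12262559679), Mul(Rational(-56, 12262559679), Pow(6990145, Rational(1, 2)))) ≈ 0.00049378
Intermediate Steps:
v = Rational(337, 56) (v = Add(6, Pow(56, -1)) = Add(6, Rational(1, 56)) = Rational(337, 56) ≈ 6.0179)
Function('W')(f, B) = Pow(Add(Pow(B, 2), Pow(f, 2)), Rational(1, 2))
Pow(Add(Function('W')(38, Add(v, 22)), 1978), -1) = Pow(Add(Pow(Add(Pow(Add(Rational(337, 56), 22), 2), Pow(38, 2)), Rational(1, 2)), 1978), -1) = Pow(Add(Pow(Add(Pow(Rational(1569, 56), 2), 1444), Rational(1, 2)), 1978), -1) = Pow(Add(Pow(Add(Rational(2461761, 3136), 1444), Rational(1, 2)), 1978), -1) = Pow(Add(Pow(Rational(6990145, 3136), Rational(1, 2)), 1978), -1) = Pow(Add(Mul(Rational(1, 56), Pow(6990145, Rational(1, 2))), 1978), -1) = Pow(Add(1978, Mul(Rational(1, 56), Pow(6990145, Rational(1, 2)))), -1)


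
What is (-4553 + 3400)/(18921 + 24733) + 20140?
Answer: 879190407/43654 ≈ 20140.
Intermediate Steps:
(-4553 + 3400)/(18921 + 24733) + 20140 = -1153/43654 + 20140 = 879190407/43654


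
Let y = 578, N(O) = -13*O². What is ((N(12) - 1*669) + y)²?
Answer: 3853369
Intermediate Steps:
((N(12) - 1*669) + y)² = ((-13*12² - 1*669) + 578)² = ((-13*144 - 669) + 578)² = ((-1872 - 669) + 578)² = (-2541 + 578)² = (-1963)² = 3853369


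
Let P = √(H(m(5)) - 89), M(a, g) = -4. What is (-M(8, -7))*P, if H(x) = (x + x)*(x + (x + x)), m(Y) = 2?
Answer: 4*I*√65 ≈ 32.249*I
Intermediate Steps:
H(x) = 6*x² (H(x) = (2*x)*(x + 2*x) = (2*x)*(3*x) = 6*x²)
P = I*√65 (P = √(6*2² - 89) = √(6*4 - 89) = √(24 - 89) = √(-65) = I*√65 ≈ 8.0623*I)
(-M(8, -7))*P = (-1*(-4))*(I*√65) = 4*(I*√65) = 4*I*√65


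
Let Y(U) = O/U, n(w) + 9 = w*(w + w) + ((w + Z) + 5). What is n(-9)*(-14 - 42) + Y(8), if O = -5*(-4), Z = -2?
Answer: -16459/2 ≈ -8229.5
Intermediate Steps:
O = 20
n(w) = -6 + w + 2*w**2 (n(w) = -9 + (w*(w + w) + ((w - 2) + 5)) = -9 + (w*(2*w) + ((-2 + w) + 5)) = -9 + (2*w**2 + (3 + w)) = -9 + (3 + w + 2*w**2) = -6 + w + 2*w**2)
Y(U) = 20/U
n(-9)*(-14 - 42) + Y(8) = (-6 - 9 + 2*(-9)**2)*(-14 - 42) + 20/8 = (-6 - 9 + 2*81)*(-56) + 20*(1/8) = (-6 - 9 + 162)*(-56) + 5/2 = 147*(-56) + 5/2 = -8232 + 5/2 = -16459/2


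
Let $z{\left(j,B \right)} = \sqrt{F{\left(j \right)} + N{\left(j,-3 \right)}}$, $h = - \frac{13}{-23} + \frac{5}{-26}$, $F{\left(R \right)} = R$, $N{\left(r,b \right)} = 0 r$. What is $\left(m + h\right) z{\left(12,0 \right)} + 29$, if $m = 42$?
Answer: $29 + \frac{25339 \sqrt{3}}{299} \approx 175.78$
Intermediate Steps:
$N{\left(r,b \right)} = 0$
$h = \frac{223}{598}$ ($h = \left(-13\right) \left(- \frac{1}{23}\right) + 5 \left(- \frac{1}{26}\right) = \frac{13}{23} - \frac{5}{26} = \frac{223}{598} \approx 0.37291$)
$z{\left(j,B \right)} = \sqrt{j}$ ($z{\left(j,B \right)} = \sqrt{j + 0} = \sqrt{j}$)
$\left(m + h\right) z{\left(12,0 \right)} + 29 = \left(42 + \frac{223}{598}\right) \sqrt{12} + 29 = \frac{25339 \cdot 2 \sqrt{3}}{598} + 29 = \frac{25339 \sqrt{3}}{299} + 29 = 29 + \frac{25339 \sqrt{3}}{299}$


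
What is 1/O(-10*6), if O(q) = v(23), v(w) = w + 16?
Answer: 1/39 ≈ 0.025641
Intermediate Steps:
v(w) = 16 + w
O(q) = 39 (O(q) = 16 + 23 = 39)
1/O(-10*6) = 1/39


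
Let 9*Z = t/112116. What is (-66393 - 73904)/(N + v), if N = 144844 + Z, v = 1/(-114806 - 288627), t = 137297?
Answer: -57112333976751444/58963389619575445 ≈ -0.96861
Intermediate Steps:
Z = 137297/1009044 (Z = (137297/112116)/9 = (137297*(1/112116))/9 = (⅑)*(137297/112116) = 137297/1009044 ≈ 0.13607)
v = -1/403433 (v = 1/(-403433) = -1/403433 ≈ -2.4787e-6)
N = 146154106433/1009044 (N = 144844 + 137297/1009044 = 146154106433/1009044 ≈ 1.4484e+5)
(-66393 - 73904)/(N + v) = (-66393 - 73904)/(146154106433/1009044 - 1/403433) = -140297/58963389619575445/407081648052 = -140297*407081648052/58963389619575445 = -57112333976751444/58963389619575445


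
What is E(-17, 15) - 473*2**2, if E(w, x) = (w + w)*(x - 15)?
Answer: -1892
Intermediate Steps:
E(w, x) = 2*w*(-15 + x) (E(w, x) = (2*w)*(-15 + x) = 2*w*(-15 + x))
E(-17, 15) - 473*2**2 = 2*(-17)*(-15 + 15) - 473*2**2 = 2*(-17)*0 - 473*4 = 0 - 1892 = -1892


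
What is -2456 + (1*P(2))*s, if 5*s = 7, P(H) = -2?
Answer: -12294/5 ≈ -2458.8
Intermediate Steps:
s = 7/5 (s = (1/5)*7 = 7/5 ≈ 1.4000)
-2456 + (1*P(2))*s = -2456 + (1*(-2))*(7/5) = -2456 - 2*7/5 = -2456 - 14/5 = -12294/5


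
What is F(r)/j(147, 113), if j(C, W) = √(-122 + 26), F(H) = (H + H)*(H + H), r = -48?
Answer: -384*I*√6 ≈ -940.6*I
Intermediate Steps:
F(H) = 4*H² (F(H) = (2*H)*(2*H) = 4*H²)
j(C, W) = 4*I*√6 (j(C, W) = √(-96) = 4*I*√6)
F(r)/j(147, 113) = (4*(-48)²)/((4*I*√6)) = (4*2304)*(-I*√6/24) = 9216*(-I*√6/24) = -384*I*√6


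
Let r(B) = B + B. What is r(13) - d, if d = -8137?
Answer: 8163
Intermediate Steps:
r(B) = 2*B
r(13) - d = 2*13 - 1*(-8137) = 26 + 8137 = 8163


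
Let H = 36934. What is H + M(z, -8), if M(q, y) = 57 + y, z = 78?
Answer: 36983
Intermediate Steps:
H + M(z, -8) = 36934 + (57 - 8) = 36934 + 49 = 36983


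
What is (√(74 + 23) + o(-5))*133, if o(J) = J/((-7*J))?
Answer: -19 + 133*√97 ≈ 1290.9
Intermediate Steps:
o(J) = -⅐ (o(J) = J*(-1/(7*J)) = -⅐)
(√(74 + 23) + o(-5))*133 = (√(74 + 23) - ⅐)*133 = (√97 - ⅐)*133 = (-⅐ + √97)*133 = -19 + 133*√97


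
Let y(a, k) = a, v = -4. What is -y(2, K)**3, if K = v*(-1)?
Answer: -8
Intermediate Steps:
K = 4 (K = -4*(-1) = 4)
-y(2, K)**3 = -1*2**3 = -1*8 = -8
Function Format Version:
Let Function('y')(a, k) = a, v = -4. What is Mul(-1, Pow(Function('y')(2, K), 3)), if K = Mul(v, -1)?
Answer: -8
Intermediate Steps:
K = 4 (K = Mul(-4, -1) = 4)
Mul(-1, Pow(Function('y')(2, K), 3)) = Mul(-1, Pow(2, 3)) = Mul(-1, 8) = -8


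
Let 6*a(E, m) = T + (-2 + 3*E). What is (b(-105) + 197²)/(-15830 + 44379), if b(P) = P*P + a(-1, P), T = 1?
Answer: 149500/85647 ≈ 1.7455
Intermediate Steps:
a(E, m) = -⅙ + E/2 (a(E, m) = (1 + (-2 + 3*E))/6 = (-1 + 3*E)/6 = -⅙ + E/2)
b(P) = -⅔ + P² (b(P) = P*P + (-⅙ + (½)*(-1)) = P² + (-⅙ - ½) = P² - ⅔ = -⅔ + P²)
(b(-105) + 197²)/(-15830 + 44379) = ((-⅔ + (-105)²) + 197²)/(-15830 + 44379) = ((-⅔ + 11025) + 38809)/28549 = (33073/3 + 38809)*(1/28549) = (149500/3)*(1/28549) = 149500/85647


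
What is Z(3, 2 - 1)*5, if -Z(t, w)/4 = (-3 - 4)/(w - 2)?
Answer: -140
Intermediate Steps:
Z(t, w) = 28/(-2 + w) (Z(t, w) = -4*(-3 - 4)/(w - 2) = -(-28)/(-2 + w) = 28/(-2 + w))
Z(3, 2 - 1)*5 = (28/(-2 + (2 - 1)))*5 = (28/(-2 + 1))*5 = (28/(-1))*5 = (28*(-1))*5 = -28*5 = -140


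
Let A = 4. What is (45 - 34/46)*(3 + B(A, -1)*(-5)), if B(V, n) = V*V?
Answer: -78386/23 ≈ -3408.1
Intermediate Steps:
B(V, n) = V**2
(45 - 34/46)*(3 + B(A, -1)*(-5)) = (45 - 34/46)*(3 + 4**2*(-5)) = (45 - 34*1/46)*(3 + 16*(-5)) = (45 - 17/23)*(3 - 80) = (1018/23)*(-77) = -78386/23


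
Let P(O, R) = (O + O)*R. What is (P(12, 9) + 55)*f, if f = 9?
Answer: 2439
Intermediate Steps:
P(O, R) = 2*O*R (P(O, R) = (2*O)*R = 2*O*R)
(P(12, 9) + 55)*f = (2*12*9 + 55)*9 = (216 + 55)*9 = 271*9 = 2439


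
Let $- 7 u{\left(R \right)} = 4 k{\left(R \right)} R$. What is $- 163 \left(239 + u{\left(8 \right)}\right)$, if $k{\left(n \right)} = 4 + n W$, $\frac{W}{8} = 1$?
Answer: $\frac{81989}{7} \approx 11713.0$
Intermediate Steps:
$W = 8$ ($W = 8 \cdot 1 = 8$)
$k{\left(n \right)} = 4 + 8 n$ ($k{\left(n \right)} = 4 + n 8 = 4 + 8 n$)
$u{\left(R \right)} = - \frac{R \left(16 + 32 R\right)}{7}$ ($u{\left(R \right)} = - \frac{4 \left(4 + 8 R\right) R}{7} = - \frac{\left(16 + 32 R\right) R}{7} = - \frac{R \left(16 + 32 R\right)}{7}$)
$- 163 \left(239 + u{\left(8 \right)}\right) = - 163 \left(239 - \frac{128 \left(1 + 2 \cdot 8\right)}{7}\right) = - 163 \left(239 - \frac{128 \left(1 + 16\right)}{7}\right) = - 163 \left(239 - \frac{128}{7} \cdot 17\right) = - 163 \left(239 - \frac{2176}{7}\right) = \left(-163\right) \left(- \frac{503}{7}\right) = \frac{81989}{7}$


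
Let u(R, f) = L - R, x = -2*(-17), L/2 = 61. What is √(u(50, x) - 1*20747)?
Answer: 5*I*√827 ≈ 143.79*I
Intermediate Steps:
L = 122 (L = 2*61 = 122)
x = 34
u(R, f) = 122 - R
√(u(50, x) - 1*20747) = √((122 - 1*50) - 1*20747) = √((122 - 50) - 20747) = √(72 - 20747) = √(-20675) = 5*I*√827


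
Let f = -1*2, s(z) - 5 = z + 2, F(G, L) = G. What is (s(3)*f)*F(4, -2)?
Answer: -80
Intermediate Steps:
s(z) = 7 + z (s(z) = 5 + (z + 2) = 5 + (2 + z) = 7 + z)
f = -2
(s(3)*f)*F(4, -2) = ((7 + 3)*(-2))*4 = (10*(-2))*4 = -20*4 = -80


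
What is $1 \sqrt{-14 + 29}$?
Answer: $\sqrt{15} \approx 3.873$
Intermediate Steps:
$1 \sqrt{-14 + 29} = 1 \sqrt{15} = \sqrt{15}$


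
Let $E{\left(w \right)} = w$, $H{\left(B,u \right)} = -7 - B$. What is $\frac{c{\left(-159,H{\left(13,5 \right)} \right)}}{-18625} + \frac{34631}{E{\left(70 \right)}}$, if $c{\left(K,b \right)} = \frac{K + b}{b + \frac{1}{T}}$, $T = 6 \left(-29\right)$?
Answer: $\frac{449050217431}{907670750} \approx 494.73$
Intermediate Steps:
$T = -174$
$c{\left(K,b \right)} = \frac{K + b}{- \frac{1}{174} + b}$ ($c{\left(K,b \right)} = \frac{K + b}{b + \frac{1}{-174}} = \frac{K + b}{b - \frac{1}{174}} = \frac{K + b}{- \frac{1}{174} + b}$)
$\frac{c{\left(-159,H{\left(13,5 \right)} \right)}}{-18625} + \frac{34631}{E{\left(70 \right)}} = \frac{174 \frac{1}{-1 + 174 \left(-7 - 13\right)} \left(-159 - 20\right)}{-18625} + \frac{34631}{70} = \frac{174 \left(-159 - 20\right)}{-1 + 174 \left(-7 - 13\right)} \left(- \frac{1}{18625}\right) + 34631 \cdot \frac{1}{70} = \frac{174 \left(-159 - 20\right)}{-1 + 174 \left(-20\right)} \left(- \frac{1}{18625}\right) + \frac{34631}{70} = 174 \frac{1}{-1 - 3480} \left(-179\right) \left(- \frac{1}{18625}\right) + \frac{34631}{70} = 174 \frac{1}{-3481} \left(-179\right) \left(- \frac{1}{18625}\right) + \frac{34631}{70} = 174 \left(- \frac{1}{3481}\right) \left(-179\right) \left(- \frac{1}{18625}\right) + \frac{34631}{70} = \frac{31146}{3481} \left(- \frac{1}{18625}\right) + \frac{34631}{70} = - \frac{31146}{64833625} + \frac{34631}{70} = \frac{449050217431}{907670750}$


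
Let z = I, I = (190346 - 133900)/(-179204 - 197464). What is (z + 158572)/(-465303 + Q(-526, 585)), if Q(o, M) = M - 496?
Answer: -29864470825/87615613476 ≈ -0.34086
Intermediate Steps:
Q(o, M) = -496 + M
I = -28223/188334 (I = 56446/(-376668) = 56446*(-1/376668) = -28223/188334 ≈ -0.14986)
z = -28223/188334 ≈ -0.14986
(z + 158572)/(-465303 + Q(-526, 585)) = (-28223/188334 + 158572)/(-465303 + (-496 + 585)) = 29864470825/(188334*(-465303 + 89)) = (29864470825/188334)/(-465214) = (29864470825/188334)*(-1/465214) = -29864470825/87615613476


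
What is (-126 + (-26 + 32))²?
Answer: 14400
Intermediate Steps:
(-126 + (-26 + 32))² = (-126 + 6)² = (-120)² = 14400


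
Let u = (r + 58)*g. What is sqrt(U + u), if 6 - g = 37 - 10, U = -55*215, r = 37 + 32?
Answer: 2*I*sqrt(3623) ≈ 120.38*I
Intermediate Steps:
r = 69
U = -11825
g = -21 (g = 6 - (37 - 10) = 6 - 1*27 = 6 - 27 = -21)
u = -2667 (u = (69 + 58)*(-21) = 127*(-21) = -2667)
sqrt(U + u) = sqrt(-11825 - 2667) = sqrt(-14492) = 2*I*sqrt(3623)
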